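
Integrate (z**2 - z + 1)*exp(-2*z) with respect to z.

Use integration by parts with u = z**2 - z + 1, dv = exp(-2*z) dz, so v = -exp(-2*z)/2.
Apply parts 2 times (tabular method): alternate signs, differentiate u down to 0, integrate dv up.

(-z**2 - 1)*exp(-2*z)/2 + C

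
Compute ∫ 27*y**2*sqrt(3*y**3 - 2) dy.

2*(3*y**3 - 2)**(3/2) + C

Let u = 3*y**3 - 2, so du = (9*y**2) dy.
Rewriting, the integral becomes 3·∫ √u du = 3·(2/3)u^(3/2).
Substituting back, u = 3*y**3 - 2.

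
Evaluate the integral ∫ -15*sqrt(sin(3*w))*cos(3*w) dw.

Let u = sin(3*w), so du = (3*cos(3*w)) dw.
Rewriting, the integral becomes -5·∫ √u du = -5·(2/3)u^(3/2).
Substituting back, u = sin(3*w).

-10*sin(3*w)**(3/2)/3 + C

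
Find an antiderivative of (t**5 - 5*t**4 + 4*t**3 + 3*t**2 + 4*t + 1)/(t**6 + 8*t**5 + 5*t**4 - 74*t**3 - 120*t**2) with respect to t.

Factor the denominator: t**2*(t - 3)*(t + 2)*(t + 4)*(t + 5).
Partial-fraction decomposition: 3347/(300*(t + 5)) - 361/(32*(t + 4)) + 139/(120*(t + 2)) - 1/(180*(t - 3)) - 203/(7200*t) - 1/(120*t**2).
Integrate each term; A/(t−a) gives A·log|t−a|; A/(t−a)² gives −A/(t−a).

-203*log(t)/7200 - log(t - 3)/180 + 139*log(t + 2)/120 - 361*log(t + 4)/32 + 3347*log(t + 5)/300 + 1/(120*t) + C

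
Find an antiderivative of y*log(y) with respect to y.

y**2*log(y)/2 - y**2/4 + C

Use integration by parts with u = log(y), dv = y dy.
Then du = 1/y dy and v = y**2/2.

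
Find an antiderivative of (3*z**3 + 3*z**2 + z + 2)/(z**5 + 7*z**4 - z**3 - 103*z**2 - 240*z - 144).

Factor the denominator: (z - 4)*(z + 1)*(z + 3)**2*(z + 4).
Partial-fraction decomposition: -73/(12*(z + 4)) + 1171/(196*(z + 3)) - 55/(14*(z + 3)**2) - 1/(60*(z + 1)) + 123/(980*(z - 4)).
Integrate each term; A/(z−a) gives A·log|z−a|; A/(z−a)² gives −A/(z−a).

123*log(z - 4)/980 - log(z + 1)/60 + 1171*log(z + 3)/196 - 73*log(z + 4)/12 + 55/(14*z + 42) + C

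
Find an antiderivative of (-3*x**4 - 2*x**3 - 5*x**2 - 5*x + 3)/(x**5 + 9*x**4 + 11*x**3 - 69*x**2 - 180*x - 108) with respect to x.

Factor the denominator: (x - 3)*(x + 1)*(x + 2)*(x + 3)*(x + 6).
Partial-fraction decomposition: -1201/(180*(x + 6)) + 6/(x + 3) - 39/(20*(x + 2)) - 1/(20*(x + 1)) - 59/(180*(x - 3)).
Integrate each term: A/(x−a) contributes A·log|x−a|.

-59*log(x - 3)/180 - log(x + 1)/20 - 39*log(x + 2)/20 + 6*log(x + 3) - 1201*log(x + 6)/180 + C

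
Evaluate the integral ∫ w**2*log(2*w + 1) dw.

w**3*log(2*w + 1)/3 - w**3/9 + w**2/12 - w/12 + log(2*w + 1)/24 + C

Use integration by parts with u = log(2*w + 1), dv = w**2 dw.
Then du = 2/(2*w + 1) dw and v = w**3/3.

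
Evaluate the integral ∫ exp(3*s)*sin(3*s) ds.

Let I denote the integral. Integrate by parts with u = sin(3*s), dv = exp(3*s) ds, so v = exp(3*s)/3: I = exp(3*s)*sin(3*s)/3 − ∫ exp(3*s)*cos(3*s) ds.
Apply parts again with u = cos(3*s), dv = exp(3*s) ds: ∫ exp(3*s)*cos(3*s) ds = exp(3*s)*cos(3*s)/3 + I. Substituting back brings back I: I = exp(3*s)*sin(3*s)/3 - exp(3*s)*cos(3*s)/3 − I.
Solving for I: (1 + 1)·I equals the remaining terms, so I = (1/2)·(exp(3*s)*sin(3*s)/3 - exp(3*s)*cos(3*s)/3).

exp(3*s)*sin(3*s)/6 - exp(3*s)*cos(3*s)/6 + C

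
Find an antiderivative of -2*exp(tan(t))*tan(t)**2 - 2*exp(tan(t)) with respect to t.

Let u = tan(t), so du = (tan(t)**2 + 1) dt.
Rewriting, the integral becomes -2·∫ e^u du = -2·e^u.
Substituting back, u = tan(t).

-2*exp(tan(t)) + C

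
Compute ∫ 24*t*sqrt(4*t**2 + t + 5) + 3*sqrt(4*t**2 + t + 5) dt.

Let u = 4*t**2 + t + 5, so du = (8*t + 1) dt.
Rewriting, the integral becomes 3·∫ √u du = 3·(2/3)u^(3/2).
Substituting back, u = 4*t**2 + t + 5.

2*(4*t**2 + t + 5)**(3/2) + C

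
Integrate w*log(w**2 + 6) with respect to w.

w**2*log(w**2 + 6)/2 - w**2/2 + 3*log(w**2 + 6) + C

Let u = w**2 + 6, so du = (2*w) dw.
The integral becomes (1/2)·∫ log(u) du; integrate by parts with u′=log(u), dv′=du.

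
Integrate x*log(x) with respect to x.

x**2*log(x)/2 - x**2/4 + C

Use integration by parts with u = log(x), dv = x dx.
Then du = 1/x dx and v = x**2/2.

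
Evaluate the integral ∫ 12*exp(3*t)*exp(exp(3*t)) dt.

Let u = exp(3*t), so du = (3*exp(3*t)) dt.
Rewriting, the integral becomes 4·∫ e^u du = 4·e^u.
Substituting back, u = exp(3*t).

4*exp(exp(3*t)) + C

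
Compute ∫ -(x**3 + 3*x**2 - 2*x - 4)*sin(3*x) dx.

Use integration by parts with u = x**3 + 3*x**2 - 2*x - 4, dv = -sin(3*x) dx, so v = cos(3*x)/3.
Apply parts 3 times (tabular method): alternate signs, differentiate u down to 0, integrate dv up.

x**3*cos(3*x)/3 - x**2*sin(3*x)/3 + x**2*cos(3*x) - 2*x*sin(3*x)/3 - 8*x*cos(3*x)/9 + 8*sin(3*x)/27 - 14*cos(3*x)/9 + C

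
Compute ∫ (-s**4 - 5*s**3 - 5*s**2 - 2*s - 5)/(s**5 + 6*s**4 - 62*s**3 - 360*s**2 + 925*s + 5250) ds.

Factor the denominator: (s - 6)*(s - 5)*(s + 5)**2*(s + 7).
Partial-fraction decomposition: -461/(312*(s + 7)) + 2311/(2420*(s + 5)) - 6/(11*(s + 5)**2) + 139/(120*(s - 5)) - 2573/(1573*(s - 6)).
Integrate each term; A/(s−a) gives A·log|s−a|; A/(s−a)² gives −A/(s−a).

-2573*log(s - 6)/1573 + 139*log(s - 5)/120 + 2311*log(s + 5)/2420 - 461*log(s + 7)/312 + 6/(11*s + 55) + C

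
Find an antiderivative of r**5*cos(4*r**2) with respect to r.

r**4*sin(4*r**2)/8 + r**2*cos(4*r**2)/16 - sin(4*r**2)/64 + C

Let u = r², du = 2r dr; rewrite as (1/2)∫ u^2·cos(4u) du.
Now integrate by parts 2 times.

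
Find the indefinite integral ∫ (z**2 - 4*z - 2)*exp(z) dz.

Use integration by parts with u = z**2 - 4*z - 2, dv = exp(z) dz, so v = exp(z).
Apply parts 2 times (tabular method): alternate signs, differentiate u down to 0, integrate dv up.

(z**2 - 6*z + 4)*exp(z) + C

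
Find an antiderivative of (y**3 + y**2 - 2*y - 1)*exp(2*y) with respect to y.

Use integration by parts with u = y**3 + y**2 - 2*y - 1, dv = exp(2*y) dy, so v = exp(2*y)/2.
Apply parts 3 times (tabular method): alternate signs, differentiate u down to 0, integrate dv up.

(4*y**3 - 2*y**2 - 6*y - 1)*exp(2*y)/8 + C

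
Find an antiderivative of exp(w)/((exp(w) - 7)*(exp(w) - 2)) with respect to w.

log(exp(w) - 7)/5 - log(exp(w) - 2)/5 + C

Let u = e^w, du = e^w dw.
The integral becomes ∫ du/((u-7)(u-2)); decompose into partial fractions.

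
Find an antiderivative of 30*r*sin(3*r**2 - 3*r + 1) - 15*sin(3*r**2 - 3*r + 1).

-5*cos(3*r**2 - 3*r + 1) + C

Let u = 3*r**2 - 3*r + 1, so du = (6*r - 3) dr.
Rewriting, the integral becomes 5·∫ sin(u) du = 5·-cos(u).
Substituting back, u = 3*r**2 - 3*r + 1.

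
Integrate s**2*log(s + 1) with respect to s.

Use integration by parts with u = log(s + 1), dv = s**2 ds.
Then du = 1/(s + 1) ds and v = s**3/3.

s**3*log(s + 1)/3 - s**3/9 + s**2/6 - s/3 + log(s + 1)/3 + C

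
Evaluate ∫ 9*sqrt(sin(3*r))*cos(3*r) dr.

2*sin(3*r)**(3/2) + C

Let u = sin(3*r), so du = (3*cos(3*r)) dr.
Rewriting, the integral becomes 3·∫ √u du = 3·(2/3)u^(3/2).
Substituting back, u = sin(3*r).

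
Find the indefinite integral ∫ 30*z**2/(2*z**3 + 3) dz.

5*log(2*z**3 + 3) + C

Let u = 2*z**3 + 3, so du = (6*z**2) dz.
Rewriting, the integral becomes 5·∫ 1/u du = 5·log(u).
Substituting back, u = 2*z**3 + 3.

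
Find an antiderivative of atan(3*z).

Use integration by parts with u = arctan(3*z), dv = dz.
Then du = 3/(9*z**2 + 1) dz.

z*atan(3*z) - log(9*z**2 + 1)/6 + C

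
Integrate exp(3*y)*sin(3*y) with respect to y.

Let I denote the integral. Integrate by parts with u = sin(3*y), dv = exp(3*y) dy, so v = exp(3*y)/3: I = exp(3*y)*sin(3*y)/3 − ∫ exp(3*y)*cos(3*y) dy.
Apply parts again with u = cos(3*y), dv = exp(3*y) dy: ∫ exp(3*y)*cos(3*y) dy = exp(3*y)*cos(3*y)/3 + I. Substituting back brings back I: I = exp(3*y)*sin(3*y)/3 - exp(3*y)*cos(3*y)/3 − I.
Solving for I: (1 + 1)·I equals the remaining terms, so I = (1/2)·(exp(3*y)*sin(3*y)/3 - exp(3*y)*cos(3*y)/3).

exp(3*y)*sin(3*y)/6 - exp(3*y)*cos(3*y)/6 + C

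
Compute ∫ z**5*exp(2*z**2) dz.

Let u = z², du = 2z dz; rewrite as (1/2)∫ u^2·exp(2u) du.
Now integrate by parts 2 times.

(2*z**4 - 2*z**2 + 1)*exp(2*z**2)/8 + C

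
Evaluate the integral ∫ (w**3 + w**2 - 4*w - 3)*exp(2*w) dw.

Use integration by parts with u = w**3 + w**2 - 4*w - 3, dv = exp(2*w) dw, so v = exp(2*w)/2.
Apply parts 3 times (tabular method): alternate signs, differentiate u down to 0, integrate dv up.

(4*w**3 - 2*w**2 - 14*w - 5)*exp(2*w)/8 + C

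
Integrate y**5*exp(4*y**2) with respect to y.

Let u = y², du = 2y dy; rewrite as (1/2)∫ u^2·exp(4u) du.
Now integrate by parts 2 times.

(8*y**4 - 4*y**2 + 1)*exp(4*y**2)/64 + C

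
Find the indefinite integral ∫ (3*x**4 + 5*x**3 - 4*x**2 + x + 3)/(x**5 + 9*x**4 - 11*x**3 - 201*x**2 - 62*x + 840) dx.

1031*log(x - 4)/1386 - 11*log(x - 2)/90 + 9*log(x + 3)/35 - 41*log(x + 5)/9 + 661*log(x + 7)/99 + C

Factor the denominator: (x - 4)*(x - 2)*(x + 3)*(x + 5)*(x + 7).
Partial-fraction decomposition: 661/(99*(x + 7)) - 41/(9*(x + 5)) + 9/(35*(x + 3)) - 11/(90*(x - 2)) + 1031/(1386*(x - 4)).
Integrate each term: A/(x−a) contributes A·log|x−a|.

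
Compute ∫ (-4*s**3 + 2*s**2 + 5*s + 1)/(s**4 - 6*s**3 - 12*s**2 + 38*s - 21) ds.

Factor the denominator: (s - 7)*(s - 1)**2*(s + 3).
Partial-fraction decomposition: -7/(10*(s + 3)) + 5/(36*(s - 1)) - 1/(6*(s - 1)**2) - 619/(180*(s - 7)).
Integrate each term; A/(s−a) gives A·log|s−a|; A/(s−a)² gives −A/(s−a).

-619*log(s - 7)/180 + 5*log(s - 1)/36 - 7*log(s + 3)/10 + 1/(6*s - 6) + C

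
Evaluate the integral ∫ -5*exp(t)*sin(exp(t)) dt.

Let u = exp(t), so du = (exp(t)) dt.
Rewriting, the integral becomes -5·∫ sin(u) du = -5·-cos(u).
Substituting back, u = exp(t).

5*cos(exp(t)) + C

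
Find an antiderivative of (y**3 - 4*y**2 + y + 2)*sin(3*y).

Use integration by parts with u = y**3 - 4*y**2 + y + 2, dv = sin(3*y) dy, so v = -cos(3*y)/3.
Apply parts 3 times (tabular method): alternate signs, differentiate u down to 0, integrate dv up.

-y**3*cos(3*y)/3 + y**2*sin(3*y)/3 + 4*y**2*cos(3*y)/3 - 8*y*sin(3*y)/9 - y*cos(3*y)/9 + sin(3*y)/27 - 26*cos(3*y)/27 + C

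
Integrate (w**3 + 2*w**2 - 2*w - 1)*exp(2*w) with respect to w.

Use integration by parts with u = w**3 + 2*w**2 - 2*w - 1, dv = exp(2*w) dw, so v = exp(2*w)/2.
Apply parts 3 times (tabular method): alternate signs, differentiate u down to 0, integrate dv up.

(4*w**3 + 2*w**2 - 10*w + 1)*exp(2*w)/8 + C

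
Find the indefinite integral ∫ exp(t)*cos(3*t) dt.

3*exp(t)*sin(3*t)/10 + exp(t)*cos(3*t)/10 + C

Let I denote the integral. Integrate by parts with u = cos(3*t), dv = exp(t) dt, so v = exp(t): I = exp(t)*cos(3*t) + 3·∫ exp(t)*sin(3*t) dt.
Apply parts again with u = sin(3*t), dv = exp(t) dt: ∫ exp(t)*sin(3*t) dt = exp(t)*sin(3*t) − 3·I. Substituting back brings back I: I = 3*exp(t)*sin(3*t) + exp(t)*cos(3*t) − 9·I.
Solving for I: (1 + 9)·I equals the remaining terms, so I = (1/10)·(3*exp(t)*sin(3*t) + exp(t)*cos(3*t)).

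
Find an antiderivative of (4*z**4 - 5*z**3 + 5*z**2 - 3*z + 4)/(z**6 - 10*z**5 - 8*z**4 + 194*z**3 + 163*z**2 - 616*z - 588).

168619*log(z - 7)/1296000 + 7*log(z - 2)/250 - 7*log(z + 1)/128 + 67*log(z + 2)/162 - 517*log(z + 3)/1000 - 8117/(3600*z - 25200) + C

Factor the denominator: (z - 7)**2*(z - 2)*(z + 1)*(z + 2)*(z + 3).
Partial-fraction decomposition: -517/(1000*(z + 3)) + 67/(162*(z + 2)) - 7/(128*(z + 1)) + 7/(250*(z - 2)) + 168619/(1296000*(z - 7)) + 8117/(3600*(z - 7)**2).
Integrate each term; A/(z−a) gives A·log|z−a|; A/(z−a)² gives −A/(z−a).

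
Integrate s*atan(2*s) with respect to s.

Use integration by parts with u = arctan(2*s), dv = s ds.
Then du = 2/(4*s**2 + 1) ds.

s**2*atan(2*s)/2 - s/4 + atan(2*s)/8 + C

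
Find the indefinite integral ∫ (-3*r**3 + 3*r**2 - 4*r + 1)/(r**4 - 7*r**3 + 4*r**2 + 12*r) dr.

Factor the denominator: r*(r - 6)*(r - 2)*(r + 1).
Partial-fraction decomposition: -11/(21*(r + 1)) + 19/(24*(r - 2)) - 563/(168*(r - 6)) + 1/(12*r).
Integrate each term: A/(r−a) contributes A·log|r−a|.

log(r)/12 - 563*log(r - 6)/168 + 19*log(r - 2)/24 - 11*log(r + 1)/21 + C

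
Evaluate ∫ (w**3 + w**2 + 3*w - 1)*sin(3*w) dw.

Use integration by parts with u = w**3 + w**2 + 3*w - 1, dv = sin(3*w) dw, so v = -cos(3*w)/3.
Apply parts 3 times (tabular method): alternate signs, differentiate u down to 0, integrate dv up.

-w**3*cos(3*w)/3 + w**2*sin(3*w)/3 - w**2*cos(3*w)/3 + 2*w*sin(3*w)/9 - 7*w*cos(3*w)/9 + 7*sin(3*w)/27 + 11*cos(3*w)/27 + C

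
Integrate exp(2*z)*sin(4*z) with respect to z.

exp(2*z)*sin(4*z)/10 - exp(2*z)*cos(4*z)/5 + C

Let I denote the integral. Integrate by parts with u = sin(4*z), dv = exp(2*z) dz, so v = exp(2*z)/2: I = exp(2*z)*sin(4*z)/2 − 2·∫ exp(2*z)*cos(4*z) dz.
Apply parts again with u = cos(4*z), dv = exp(2*z) dz: ∫ exp(2*z)*cos(4*z) dz = exp(2*z)*cos(4*z)/2 + 2·I. Substituting back brings back I: I = exp(2*z)*sin(4*z)/2 - exp(2*z)*cos(4*z) − 4·I.
Solving for I: (1 + 4)·I equals the remaining terms, so I = (1/5)·(exp(2*z)*sin(4*z)/2 - exp(2*z)*cos(4*z)).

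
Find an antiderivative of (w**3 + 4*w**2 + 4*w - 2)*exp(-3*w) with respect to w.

Use integration by parts with u = w**3 + 4*w**2 + 4*w - 2, dv = exp(-3*w) dw, so v = -exp(-3*w)/3.
Apply parts 3 times (tabular method): alternate signs, differentiate u down to 0, integrate dv up.

(-9*w**3 - 45*w**2 - 66*w - 4)*exp(-3*w)/27 + C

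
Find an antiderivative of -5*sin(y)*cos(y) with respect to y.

Let u = cos(y), so du = (-sin(y)) dy.
Rewriting, the integral becomes 5·∫ u^1 du = 5·u^2/2.
Substituting back, u = cos(y).

5*cos(y)**2/2 + C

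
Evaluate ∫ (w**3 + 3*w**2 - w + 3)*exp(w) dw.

(w**3 - w + 4)*exp(w) + C

Use integration by parts with u = w**3 + 3*w**2 - w + 3, dv = exp(w) dw, so v = exp(w).
Apply parts 3 times (tabular method): alternate signs, differentiate u down to 0, integrate dv up.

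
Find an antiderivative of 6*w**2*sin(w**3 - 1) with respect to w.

Let u = w**3 - 1, so du = (3*w**2) dw.
Rewriting, the integral becomes 2·∫ sin(u) du = 2·-cos(u).
Substituting back, u = w**3 - 1.

-2*cos(w**3 - 1) + C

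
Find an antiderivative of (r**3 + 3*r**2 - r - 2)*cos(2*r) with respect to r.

Use integration by parts with u = r**3 + 3*r**2 - r - 2, dv = cos(2*r) dr, so v = sin(2*r)/2.
Apply parts 3 times (tabular method): alternate signs, differentiate u down to 0, integrate dv up.

r**3*sin(2*r)/2 + 3*r**2*sin(2*r)/2 + 3*r**2*cos(2*r)/4 - 5*r*sin(2*r)/4 + 3*r*cos(2*r)/2 - 7*sin(2*r)/4 - 5*cos(2*r)/8 + C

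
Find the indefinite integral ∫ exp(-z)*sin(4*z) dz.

Let I denote the integral. Integrate by parts with u = sin(4*z), dv = exp(-z) dz, so v = -exp(-z): I = -exp(-z)*sin(4*z) + 4·∫ exp(-z)*cos(4*z) dz.
Apply parts again with u = cos(4*z), dv = exp(-z) dz: ∫ exp(-z)*cos(4*z) dz = -exp(-z)*cos(4*z) − 4·I. Substituting back brings back I: I = -exp(-z)*sin(4*z) - 4*exp(-z)*cos(4*z) − 16·I.
Solving for I: (1 + 16)·I equals the remaining terms, so I = (1/17)·(-exp(-z)*sin(4*z) - 4*exp(-z)*cos(4*z)).

-exp(-z)*sin(4*z)/17 - 4*exp(-z)*cos(4*z)/17 + C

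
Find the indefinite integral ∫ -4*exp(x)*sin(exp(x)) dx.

4*cos(exp(x)) + C

Let u = exp(x), so du = (exp(x)) dx.
Rewriting, the integral becomes -4·∫ sin(u) du = -4·-cos(u).
Substituting back, u = exp(x).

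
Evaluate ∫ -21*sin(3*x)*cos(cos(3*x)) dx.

Let u = cos(3*x), so du = (-3*sin(3*x)) dx.
Rewriting, the integral becomes 7·∫ cos(u) du = 7·sin(u).
Substituting back, u = cos(3*x).

7*sin(cos(3*x)) + C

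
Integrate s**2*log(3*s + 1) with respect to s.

s**3*log(3*s + 1)/3 - s**3/9 + s**2/18 - s/27 + log(3*s + 1)/81 + C

Use integration by parts with u = log(3*s + 1), dv = s**2 ds.
Then du = 3/(3*s + 1) ds and v = s**3/3.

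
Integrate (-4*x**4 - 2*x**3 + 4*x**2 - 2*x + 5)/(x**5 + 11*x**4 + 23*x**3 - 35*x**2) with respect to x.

Factor the denominator: x**2*(x - 1)*(x + 5)*(x + 7).
Partial-fraction decomposition: -8703/(784*(x + 7)) + 427/(60*(x + 5)) + 1/(48*(x - 1)) - 9/(245*x) - 1/(7*x**2).
Integrate each term; A/(x−a) gives A·log|x−a|; A/(x−a)² gives −A/(x−a).

-9*log(x)/245 + log(x - 1)/48 + 427*log(x + 5)/60 - 8703*log(x + 7)/784 + 1/(7*x) + C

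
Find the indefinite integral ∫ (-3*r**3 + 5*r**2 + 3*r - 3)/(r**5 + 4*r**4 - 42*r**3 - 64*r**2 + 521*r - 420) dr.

Factor the denominator: (r - 4)*(r - 3)*(r - 1)*(r + 5)*(r + 7).
Partial-fraction decomposition: 125/(176*(r + 7)) - 241/(432*(r + 5)) + 1/(144*(r - 1)) + 3/(16*(r - 3)) - 103/(297*(r - 4)).
Integrate each term: A/(r−a) contributes A·log|r−a|.

-103*log(r - 4)/297 + 3*log(r - 3)/16 + log(r - 1)/144 - 241*log(r + 5)/432 + 125*log(r + 7)/176 + C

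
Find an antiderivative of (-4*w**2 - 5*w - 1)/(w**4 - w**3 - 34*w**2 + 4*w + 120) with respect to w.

-175*log(w - 6)/352 + 27*log(w - 2)/112 - 7*log(w + 2)/96 + 76*log(w + 5)/231 + C

Factor the denominator: (w - 6)*(w - 2)*(w + 2)*(w + 5).
Partial-fraction decomposition: 76/(231*(w + 5)) - 7/(96*(w + 2)) + 27/(112*(w - 2)) - 175/(352*(w - 6)).
Integrate each term: A/(w−a) contributes A·log|w−a|.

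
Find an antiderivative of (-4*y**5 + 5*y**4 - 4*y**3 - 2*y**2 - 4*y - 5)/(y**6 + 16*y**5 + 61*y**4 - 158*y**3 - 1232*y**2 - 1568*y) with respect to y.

5*log(y)/1568 - 3125*log(y - 4)/23232 + 47*log(y + 2)/120 - 5611*log(y + 4)/576 + 1462352*log(y + 7)/266805 - 16106/(231*y + 1617) + C

Factor the denominator: y*(y - 4)*(y + 2)*(y + 4)*(y + 7)**2.
Partial-fraction decomposition: 1462352/(266805*(y + 7)) + 16106/(231*(y + 7)**2) - 5611/(576*(y + 4)) + 47/(120*(y + 2)) - 3125/(23232*(y - 4)) + 5/(1568*y).
Integrate each term; A/(y−a) gives A·log|y−a|; A/(y−a)² gives −A/(y−a).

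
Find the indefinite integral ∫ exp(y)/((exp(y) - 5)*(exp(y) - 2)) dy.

Let u = e^y, du = e^y dy.
The integral becomes ∫ du/((u-5)(u-2)); decompose into partial fractions.

log(exp(y) - 5)/3 - log(exp(y) - 2)/3 + C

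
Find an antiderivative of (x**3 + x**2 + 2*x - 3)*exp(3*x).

Use integration by parts with u = x**3 + x**2 + 2*x - 3, dv = exp(3*x) dx, so v = exp(3*x)/3.
Apply parts 3 times (tabular method): alternate signs, differentiate u down to 0, integrate dv up.

(3*x**3 + 6*x - 11)*exp(3*x)/9 + C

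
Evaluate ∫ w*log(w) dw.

Use integration by parts with u = log(w), dv = w dw.
Then du = 1/w dw and v = w**2/2.

w**2*log(w)/2 - w**2/4 + C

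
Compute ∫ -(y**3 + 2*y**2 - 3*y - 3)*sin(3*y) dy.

y**3*cos(3*y)/3 - y**2*sin(3*y)/3 + 2*y**2*cos(3*y)/3 - 4*y*sin(3*y)/9 - 11*y*cos(3*y)/9 + 11*sin(3*y)/27 - 31*cos(3*y)/27 + C

Use integration by parts with u = y**3 + 2*y**2 - 3*y - 3, dv = -sin(3*y) dy, so v = cos(3*y)/3.
Apply parts 3 times (tabular method): alternate signs, differentiate u down to 0, integrate dv up.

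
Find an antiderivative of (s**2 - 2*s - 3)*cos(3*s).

Use integration by parts with u = s**2 - 2*s - 3, dv = cos(3*s) ds, so v = sin(3*s)/3.
Apply parts 2 times (tabular method): alternate signs, differentiate u down to 0, integrate dv up.

s**2*sin(3*s)/3 - 2*s*sin(3*s)/3 + 2*s*cos(3*s)/9 - 29*sin(3*s)/27 - 2*cos(3*s)/9 + C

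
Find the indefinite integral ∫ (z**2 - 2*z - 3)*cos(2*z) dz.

Use integration by parts with u = z**2 - 2*z - 3, dv = cos(2*z) dz, so v = sin(2*z)/2.
Apply parts 2 times (tabular method): alternate signs, differentiate u down to 0, integrate dv up.

z**2*sin(2*z)/2 - z*sin(2*z) + z*cos(2*z)/2 - 7*sin(2*z)/4 - cos(2*z)/2 + C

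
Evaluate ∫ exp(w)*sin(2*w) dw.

Let I denote the integral. Integrate by parts with u = sin(2*w), dv = exp(w) dw, so v = exp(w): I = exp(w)*sin(2*w) − 2·∫ exp(w)*cos(2*w) dw.
Apply parts again with u = cos(2*w), dv = exp(w) dw: ∫ exp(w)*cos(2*w) dw = exp(w)*cos(2*w) + 2·I. Substituting back brings back I: I = exp(w)*sin(2*w) - 2*exp(w)*cos(2*w) − 4·I.
Solving for I: (1 + 4)·I equals the remaining terms, so I = (1/5)·(exp(w)*sin(2*w) - 2*exp(w)*cos(2*w)).

exp(w)*sin(2*w)/5 - 2*exp(w)*cos(2*w)/5 + C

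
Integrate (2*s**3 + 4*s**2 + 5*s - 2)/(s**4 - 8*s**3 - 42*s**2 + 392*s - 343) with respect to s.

80*log(s - 7)/49 + log(s - 1)/32 + 527*log(s + 7)/1568 - 305/(28*s - 196) + C

Factor the denominator: (s - 7)**2*(s - 1)*(s + 7).
Partial-fraction decomposition: 527/(1568*(s + 7)) + 1/(32*(s - 1)) + 80/(49*(s - 7)) + 305/(28*(s - 7)**2).
Integrate each term; A/(s−a) gives A·log|s−a|; A/(s−a)² gives −A/(s−a).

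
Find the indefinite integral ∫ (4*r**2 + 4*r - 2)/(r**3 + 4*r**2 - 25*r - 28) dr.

78*log(r - 4)/55 + log(r + 1)/15 + 83*log(r + 7)/33 + C

Factor the denominator: (r - 4)*(r + 1)*(r + 7).
Partial-fraction decomposition: 83/(33*(r + 7)) + 1/(15*(r + 1)) + 78/(55*(r - 4)).
Integrate each term: A/(r−a) contributes A·log|r−a|.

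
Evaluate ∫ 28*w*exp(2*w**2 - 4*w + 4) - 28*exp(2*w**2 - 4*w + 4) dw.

7*exp(2*w**2 - 4*w + 4) + C

Let u = 2*w**2 - 4*w + 4, so du = (4*w - 4) dw.
Rewriting, the integral becomes 7·∫ e^u du = 7·e^u.
Substituting back, u = 2*w**2 - 4*w + 4.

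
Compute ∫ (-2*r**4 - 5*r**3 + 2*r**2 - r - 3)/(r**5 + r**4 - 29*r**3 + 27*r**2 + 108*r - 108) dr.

Factor the denominator: (r - 3)**2*(r - 1)*(r + 2)*(r + 6).
Partial-fraction decomposition: -479/(756*(r + 6)) - 1/(20*(r + 2)) - 3/(28*(r - 1)) - 653/(540*(r - 3)) - 19/(6*(r - 3)**2).
Integrate each term; A/(r−a) gives A·log|r−a|; A/(r−a)² gives −A/(r−a).

-653*log(r - 3)/540 - 3*log(r - 1)/28 - log(r + 2)/20 - 479*log(r + 6)/756 + 19/(6*r - 18) + C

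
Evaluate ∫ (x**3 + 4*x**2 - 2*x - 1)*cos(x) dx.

Use integration by parts with u = x**3 + 4*x**2 - 2*x - 1, dv = cos(x) dx, so v = sin(x).
Apply parts 3 times (tabular method): alternate signs, differentiate u down to 0, integrate dv up.

x**3*sin(x) + 4*x**2*sin(x) + 3*x**2*cos(x) - 8*x*sin(x) + 8*x*cos(x) - 9*sin(x) - 8*cos(x) + C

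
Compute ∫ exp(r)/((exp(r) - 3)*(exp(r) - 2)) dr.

log(exp(r) - 3) - log(exp(r) - 2) + C

Let u = e^r, du = e^r dr.
The integral becomes ∫ du/((u-2)(u-3)); decompose into partial fractions.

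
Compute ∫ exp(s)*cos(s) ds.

exp(s)*sin(s)/2 + exp(s)*cos(s)/2 + C

Let I denote the integral. Integrate by parts with u = cos(s), dv = exp(s) ds, so v = exp(s): I = exp(s)*cos(s) + ∫ exp(s)*sin(s) ds.
Apply parts again with u = sin(s), dv = exp(s) ds: ∫ exp(s)*sin(s) ds = exp(s)*sin(s) − I. Substituting back brings back I: I = exp(s)*sin(s) + exp(s)*cos(s) − I.
Solving for I: (1 + 1)·I equals the remaining terms, so I = (1/2)·(exp(s)*sin(s) + exp(s)*cos(s)).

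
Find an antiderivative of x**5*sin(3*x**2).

Let u = x², du = 2x dx; rewrite as (1/2)∫ u^2·sin(3u) du.
Now integrate by parts 2 times.

-x**4*cos(3*x**2)/6 + x**2*sin(3*x**2)/9 + cos(3*x**2)/27 + C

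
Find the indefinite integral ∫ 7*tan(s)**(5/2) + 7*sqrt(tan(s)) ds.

14*tan(s)**(3/2)/3 + C

Let u = tan(s), so du = (tan(s)**2 + 1) ds.
Rewriting, the integral becomes 7·∫ √u du = 7·(2/3)u^(3/2).
Substituting back, u = tan(s).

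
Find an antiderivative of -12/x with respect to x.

Let u = 3*x**3, so du = (9*x**2) dx.
Rewriting, the integral becomes -4·∫ 1/u du = -4·log(u).
Substituting back, u = 3*x**3.

-12*log(x) - 4*log(3) + C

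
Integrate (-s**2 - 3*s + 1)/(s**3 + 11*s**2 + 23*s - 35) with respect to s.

Factor the denominator: (s - 1)*(s + 5)*(s + 7).
Partial-fraction decomposition: -27/(16*(s + 7)) + 3/(4*(s + 5)) - 1/(16*(s - 1)).
Integrate each term: A/(s−a) contributes A·log|s−a|.

-log(s - 1)/16 + 3*log(s + 5)/4 - 27*log(s + 7)/16 + C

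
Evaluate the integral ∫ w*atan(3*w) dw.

Use integration by parts with u = arctan(3*w), dv = w dw.
Then du = 3/(9*w**2 + 1) dw.

w**2*atan(3*w)/2 - w/6 + atan(3*w)/18 + C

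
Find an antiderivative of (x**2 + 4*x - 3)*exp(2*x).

Use integration by parts with u = x**2 + 4*x - 3, dv = exp(2*x) dx, so v = exp(2*x)/2.
Apply parts 2 times (tabular method): alternate signs, differentiate u down to 0, integrate dv up.

(2*x**2 + 6*x - 9)*exp(2*x)/4 + C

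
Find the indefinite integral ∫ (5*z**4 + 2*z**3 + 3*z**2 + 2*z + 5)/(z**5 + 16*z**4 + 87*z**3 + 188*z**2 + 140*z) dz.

Factor the denominator: z*(z + 2)**2*(z + 5)*(z + 7).
Partial-fraction decomposition: 11457/(350*(z + 7)) - 589/(18*(z + 5)) + 4457/(900*(z + 2)) - 77/(30*(z + 2)**2) + 1/(28*z).
Integrate each term; A/(z−a) gives A·log|z−a|; A/(z−a)² gives −A/(z−a).

log(z)/28 + 4457*log(z + 2)/900 - 589*log(z + 5)/18 + 11457*log(z + 7)/350 + 77/(30*z + 60) + C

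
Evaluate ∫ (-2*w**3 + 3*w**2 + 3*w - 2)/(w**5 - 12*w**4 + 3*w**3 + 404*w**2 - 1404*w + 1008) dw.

Factor the denominator: (w - 7)*(w - 6)*(w - 4)*(w - 1)*(w + 6).
Partial-fraction decomposition: 1/(21*(w + 6)) - 1/(315*(w - 1)) - 7/(18*(w - 4)) + 77/(30*(w - 6)) - 20/(9*(w - 7)).
Integrate each term: A/(w−a) contributes A·log|w−a|.

-20*log(w - 7)/9 + 77*log(w - 6)/30 - 7*log(w - 4)/18 - log(w - 1)/315 + log(w + 6)/21 + C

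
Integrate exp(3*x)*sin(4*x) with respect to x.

Let I denote the integral. Integrate by parts with u = sin(4*x), dv = exp(3*x) dx, so v = exp(3*x)/3: I = exp(3*x)*sin(4*x)/3 − (4/3)·∫ exp(3*x)*cos(4*x) dx.
Apply parts again with u = cos(4*x), dv = exp(3*x) dx: ∫ exp(3*x)*cos(4*x) dx = exp(3*x)*cos(4*x)/3 + (4/3)·I. Substituting back brings back I: I = exp(3*x)*sin(4*x)/3 - 4*exp(3*x)*cos(4*x)/9 − (16/9)·I.
Solving for I: (1 + 16/9)·I equals the remaining terms, so I = (9/25)·(exp(3*x)*sin(4*x)/3 - 4*exp(3*x)*cos(4*x)/9).

3*exp(3*x)*sin(4*x)/25 - 4*exp(3*x)*cos(4*x)/25 + C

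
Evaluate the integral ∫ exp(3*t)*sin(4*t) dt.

Let I denote the integral. Integrate by parts with u = sin(4*t), dv = exp(3*t) dt, so v = exp(3*t)/3: I = exp(3*t)*sin(4*t)/3 − (4/3)·∫ exp(3*t)*cos(4*t) dt.
Apply parts again with u = cos(4*t), dv = exp(3*t) dt: ∫ exp(3*t)*cos(4*t) dt = exp(3*t)*cos(4*t)/3 + (4/3)·I. Substituting back brings back I: I = exp(3*t)*sin(4*t)/3 - 4*exp(3*t)*cos(4*t)/9 − (16/9)·I.
Solving for I: (1 + 16/9)·I equals the remaining terms, so I = (9/25)·(exp(3*t)*sin(4*t)/3 - 4*exp(3*t)*cos(4*t)/9).

3*exp(3*t)*sin(4*t)/25 - 4*exp(3*t)*cos(4*t)/25 + C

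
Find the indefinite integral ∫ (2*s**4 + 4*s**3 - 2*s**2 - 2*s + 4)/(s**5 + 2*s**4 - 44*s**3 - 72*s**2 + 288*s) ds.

log(s)/72 + 211*log(s - 6)/180 - 7*log(s - 2)/48 - 59*log(s + 4)/120 + 209*log(s + 6)/144 + C

Factor the denominator: s*(s - 6)*(s - 2)*(s + 4)*(s + 6).
Partial-fraction decomposition: 209/(144*(s + 6)) - 59/(120*(s + 4)) - 7/(48*(s - 2)) + 211/(180*(s - 6)) + 1/(72*s).
Integrate each term: A/(s−a) contributes A·log|s−a|.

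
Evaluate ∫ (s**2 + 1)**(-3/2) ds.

s/sqrt(s**2 + 1) + C

Substitute s = tan(θ), so ds = sec(θ)^2 dθ and the radical becomes sqrt(s**2 + 1) = sec(θ) by the Pythagorean identity.
Integrate the resulting trig expression in θ, then back-substitute tan(θ) = s, sec(θ) = sqrt(s**2 + 1) (absorbing any constant into C).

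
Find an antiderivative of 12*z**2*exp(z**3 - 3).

4*exp(z**3 - 3) + C

Let u = z**3 - 3, so du = (3*z**2) dz.
Rewriting, the integral becomes 4·∫ e^u du = 4·e^u.
Substituting back, u = z**3 - 3.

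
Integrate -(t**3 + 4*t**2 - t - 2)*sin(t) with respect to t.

t**3*cos(t) - 3*t**2*sin(t) + 4*t**2*cos(t) - 8*t*sin(t) - 7*t*cos(t) + 7*sin(t) - 10*cos(t) + C

Use integration by parts with u = t**3 + 4*t**2 - t - 2, dv = -sin(t) dt, so v = cos(t).
Apply parts 3 times (tabular method): alternate signs, differentiate u down to 0, integrate dv up.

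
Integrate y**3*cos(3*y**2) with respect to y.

y**2*sin(3*y**2)/6 + cos(3*y**2)/18 + C

Let u = y², du = 2y dy; rewrite as (1/2)∫ u^1·cos(3u) du.
Now integrate by parts 1 time.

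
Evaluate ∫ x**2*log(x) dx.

x**3*log(x)/3 - x**3/9 + C

Use integration by parts with u = log(x), dv = x**2 dx.
Then du = 1/x dx and v = x**3/3.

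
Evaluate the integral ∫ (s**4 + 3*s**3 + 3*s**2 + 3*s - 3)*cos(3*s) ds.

s**4*sin(3*s)/3 + s**3*sin(3*s) + 4*s**3*cos(3*s)/9 + 5*s**2*sin(3*s)/9 + s**2*cos(3*s) + s*sin(3*s)/3 + 10*s*cos(3*s)/27 - 91*sin(3*s)/81 + cos(3*s)/9 + C

Use integration by parts with u = s**4 + 3*s**3 + 3*s**2 + 3*s - 3, dv = cos(3*s) ds, so v = sin(3*s)/3.
Apply parts 4 times (tabular method): alternate signs, differentiate u down to 0, integrate dv up.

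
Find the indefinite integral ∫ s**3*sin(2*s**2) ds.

-s**2*cos(2*s**2)/4 + sin(2*s**2)/8 + C

Let u = s², du = 2s ds; rewrite as (1/2)∫ u^1·sin(2u) du.
Now integrate by parts 1 time.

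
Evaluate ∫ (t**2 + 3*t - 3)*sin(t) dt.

-t**2*cos(t) + 2*t*sin(t) - 3*t*cos(t) + 3*sin(t) + 5*cos(t) + C

Use integration by parts with u = t**2 + 3*t - 3, dv = sin(t) dt, so v = -cos(t).
Apply parts 2 times (tabular method): alternate signs, differentiate u down to 0, integrate dv up.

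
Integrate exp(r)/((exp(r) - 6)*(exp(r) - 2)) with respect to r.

log(exp(r) - 6)/4 - log(exp(r) - 2)/4 + C

Let u = e^r, du = e^r dr.
The integral becomes ∫ du/((u-2)(u-6)); decompose into partial fractions.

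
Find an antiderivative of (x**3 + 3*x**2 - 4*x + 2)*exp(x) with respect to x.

(x**3 - 4*x + 6)*exp(x) + C

Use integration by parts with u = x**3 + 3*x**2 - 4*x + 2, dv = exp(x) dx, so v = exp(x).
Apply parts 3 times (tabular method): alternate signs, differentiate u down to 0, integrate dv up.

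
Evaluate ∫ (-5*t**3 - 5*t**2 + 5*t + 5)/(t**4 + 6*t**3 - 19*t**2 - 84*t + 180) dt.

-20*log(t - 3)/9 + 45*log(t - 2)/56 + 60*log(t + 5)/7 - 875*log(t + 6)/72 + C

Factor the denominator: (t - 3)*(t - 2)*(t + 5)*(t + 6).
Partial-fraction decomposition: -875/(72*(t + 6)) + 60/(7*(t + 5)) + 45/(56*(t - 2)) - 20/(9*(t - 3)).
Integrate each term: A/(t−a) contributes A·log|t−a|.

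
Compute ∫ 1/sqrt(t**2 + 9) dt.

Substitute t = 3·tan(θ), so dt = 3·sec(θ)^2 dθ and the radical becomes sqrt(t**2 + 9) = 3·sec(θ) by the Pythagorean identity.
Integrate the resulting trig expression in θ, then back-substitute tan(θ) = t/3, sec(θ) = sqrt(t**2 + 9)/3 (absorbing any constant into C).

log(t + sqrt(t**2 + 9)) + C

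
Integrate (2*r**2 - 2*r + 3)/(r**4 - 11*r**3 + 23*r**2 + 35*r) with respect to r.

3*log(r)/35 + 87*log(r - 7)/112 - 43*log(r - 5)/60 - 7*log(r + 1)/48 + C

Factor the denominator: r*(r - 7)*(r - 5)*(r + 1).
Partial-fraction decomposition: -7/(48*(r + 1)) - 43/(60*(r - 5)) + 87/(112*(r - 7)) + 3/(35*r).
Integrate each term: A/(r−a) contributes A·log|r−a|.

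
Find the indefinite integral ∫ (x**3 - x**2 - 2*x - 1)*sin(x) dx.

-x**3*cos(x) + 3*x**2*sin(x) + x**2*cos(x) - 2*x*sin(x) + 8*x*cos(x) - 8*sin(x) - cos(x) + C

Use integration by parts with u = x**3 - x**2 - 2*x - 1, dv = sin(x) dx, so v = -cos(x).
Apply parts 3 times (tabular method): alternate signs, differentiate u down to 0, integrate dv up.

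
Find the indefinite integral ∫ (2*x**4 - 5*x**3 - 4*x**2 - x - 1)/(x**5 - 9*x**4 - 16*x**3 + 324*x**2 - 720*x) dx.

Factor the denominator: x*(x - 6)*(x - 5)*(x - 4)*(x + 6).
Partial-fraction decomposition: 3533/(7920*(x + 6)) + 123/(80*(x - 4)) - 519/(55*(x - 5)) + 1361/(144*(x - 6)) + 1/(720*x).
Integrate each term: A/(x−a) contributes A·log|x−a|.

log(x)/720 + 1361*log(x - 6)/144 - 519*log(x - 5)/55 + 123*log(x - 4)/80 + 3533*log(x + 6)/7920 + C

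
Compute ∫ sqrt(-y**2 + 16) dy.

y*sqrt(-y**2 + 16)/2 + 8*asin(y/4) + C

Substitute y = 4·sin(θ), so dy = 4·cos(θ) dθ and the radical becomes sqrt(-y**2 + 16) = 4·cos(θ) by the Pythagorean identity.
Integrate the resulting trig expression in θ, then back-substitute θ = asin(y/4), sin(θ) = y/4, cos(θ) = sqrt(-y**2 + 16)/4 (absorbing any constant into C).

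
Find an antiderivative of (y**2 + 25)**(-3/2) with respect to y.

y/(25*sqrt(y**2 + 25)) + C

Substitute y = 5·tan(θ), so dy = 5·sec(θ)^2 dθ and the radical becomes sqrt(y**2 + 25) = 5·sec(θ) by the Pythagorean identity.
Integrate the resulting trig expression in θ, then back-substitute tan(θ) = y/5, sec(θ) = sqrt(y**2 + 25)/5 (absorbing any constant into C).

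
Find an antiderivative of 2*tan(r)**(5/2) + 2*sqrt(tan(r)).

4*tan(r)**(3/2)/3 + C

Let u = tan(r), so du = (tan(r)**2 + 1) dr.
Rewriting, the integral becomes 2·∫ √u du = 2·(2/3)u^(3/2).
Substituting back, u = tan(r).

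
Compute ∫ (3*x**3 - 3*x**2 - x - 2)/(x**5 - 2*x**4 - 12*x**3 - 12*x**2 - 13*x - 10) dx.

Factor the denominator: (x - 5)*(x + 1)*(x + 2)*(x**2 + 1).
Partial-fraction decomposition: (23*x + 24)/(130*(x**2 + 1)) - 36/(35*(x + 2)) + 7/(12*(x + 1)) + 293/(1092*(x - 5)).
Integrate each term; A/(x−a) gives A·log|x−a|; the (Bx+D)/(x²+p²) term gives a log and an atan.

293*log(x - 5)/1092 + 7*log(x + 1)/12 - 36*log(x + 2)/35 + 23*log(x**2 + 1)/260 + 12*atan(x)/65 + C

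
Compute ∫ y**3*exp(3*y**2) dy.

Let u = y², du = 2y dy; rewrite as (1/2)∫ u^1·exp(3u) du.
Now integrate by parts 1 time.

(3*y**2 - 1)*exp(3*y**2)/18 + C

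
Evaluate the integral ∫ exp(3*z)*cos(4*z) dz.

4*exp(3*z)*sin(4*z)/25 + 3*exp(3*z)*cos(4*z)/25 + C

Let I denote the integral. Integrate by parts with u = cos(4*z), dv = exp(3*z) dz, so v = exp(3*z)/3: I = exp(3*z)*cos(4*z)/3 + (4/3)·∫ exp(3*z)*sin(4*z) dz.
Apply parts again with u = sin(4*z), dv = exp(3*z) dz: ∫ exp(3*z)*sin(4*z) dz = exp(3*z)*sin(4*z)/3 − (4/3)·I. Substituting back brings back I: I = 4*exp(3*z)*sin(4*z)/9 + exp(3*z)*cos(4*z)/3 − (16/9)·I.
Solving for I: (1 + 16/9)·I equals the remaining terms, so I = (9/25)·(4*exp(3*z)*sin(4*z)/9 + exp(3*z)*cos(4*z)/3).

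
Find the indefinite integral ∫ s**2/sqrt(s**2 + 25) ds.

Substitute s = 5·tan(θ), so ds = 5·sec(θ)^2 dθ and the radical becomes sqrt(s**2 + 25) = 5·sec(θ) by the Pythagorean identity.
Integrate the resulting trig expression in θ, then back-substitute tan(θ) = s/5, sec(θ) = sqrt(s**2 + 25)/5 (absorbing any constant into C).

s*sqrt(s**2 + 25)/2 - 25*log(s + sqrt(s**2 + 25))/2 + C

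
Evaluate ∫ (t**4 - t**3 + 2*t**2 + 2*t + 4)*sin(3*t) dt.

-t**4*cos(3*t)/3 + 4*t**3*sin(3*t)/9 + t**3*cos(3*t)/3 - t**2*sin(3*t)/3 - 2*t**2*cos(3*t)/9 + 4*t*sin(3*t)/27 - 8*t*cos(3*t)/9 + 8*sin(3*t)/27 - 104*cos(3*t)/81 + C

Use integration by parts with u = t**4 - t**3 + 2*t**2 + 2*t + 4, dv = sin(3*t) dt, so v = -cos(3*t)/3.
Apply parts 4 times (tabular method): alternate signs, differentiate u down to 0, integrate dv up.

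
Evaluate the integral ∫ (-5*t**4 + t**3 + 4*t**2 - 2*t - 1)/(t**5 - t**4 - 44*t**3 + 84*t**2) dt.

-53*log(t)/1764 - 6133*log(t - 6)/1872 + 61*log(t - 2)/144 - 12139*log(t + 7)/5733 + 1/(84*t) + C

Factor the denominator: t**2*(t - 6)*(t - 2)*(t + 7).
Partial-fraction decomposition: -12139/(5733*(t + 7)) + 61/(144*(t - 2)) - 6133/(1872*(t - 6)) - 53/(1764*t) - 1/(84*t**2).
Integrate each term; A/(t−a) gives A·log|t−a|; A/(t−a)² gives −A/(t−a).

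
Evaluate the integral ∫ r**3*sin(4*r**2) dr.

Let u = r², du = 2r dr; rewrite as (1/2)∫ u^1·sin(4u) du.
Now integrate by parts 1 time.

-r**2*cos(4*r**2)/8 + sin(4*r**2)/32 + C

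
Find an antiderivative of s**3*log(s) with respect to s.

s**4*log(s)/4 - s**4/16 + C

Use integration by parts with u = log(s), dv = s**3 ds.
Then du = 1/s ds and v = s**4/4.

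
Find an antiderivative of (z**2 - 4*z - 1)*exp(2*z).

(2*z**2 - 10*z + 3)*exp(2*z)/4 + C

Use integration by parts with u = z**2 - 4*z - 1, dv = exp(2*z) dz, so v = exp(2*z)/2.
Apply parts 2 times (tabular method): alternate signs, differentiate u down to 0, integrate dv up.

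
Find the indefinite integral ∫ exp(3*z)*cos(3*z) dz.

exp(3*z)*sin(3*z)/6 + exp(3*z)*cos(3*z)/6 + C

Let I denote the integral. Integrate by parts with u = cos(3*z), dv = exp(3*z) dz, so v = exp(3*z)/3: I = exp(3*z)*cos(3*z)/3 + ∫ exp(3*z)*sin(3*z) dz.
Apply parts again with u = sin(3*z), dv = exp(3*z) dz: ∫ exp(3*z)*sin(3*z) dz = exp(3*z)*sin(3*z)/3 − I. Substituting back brings back I: I = exp(3*z)*sin(3*z)/3 + exp(3*z)*cos(3*z)/3 − I.
Solving for I: (1 + 1)·I equals the remaining terms, so I = (1/2)·(exp(3*z)*sin(3*z)/3 + exp(3*z)*cos(3*z)/3).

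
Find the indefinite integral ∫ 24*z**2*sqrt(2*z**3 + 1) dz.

Let u = 2*z**3 + 1, so du = (6*z**2) dz.
Rewriting, the integral becomes 4·∫ √u du = 4·(2/3)u^(3/2).
Substituting back, u = 2*z**3 + 1.

8*(2*z**3 + 1)**(3/2)/3 + C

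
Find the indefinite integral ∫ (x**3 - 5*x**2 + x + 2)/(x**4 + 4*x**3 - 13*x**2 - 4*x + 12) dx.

Factor the denominator: (x - 2)*(x - 1)*(x + 1)*(x + 6).
Partial-fraction decomposition: 10/(7*(x + 6)) - 1/(6*(x + 1)) + 1/(14*(x - 1)) - 1/(3*(x - 2)).
Integrate each term: A/(x−a) contributes A·log|x−a|.

-log(x - 2)/3 + log(x - 1)/14 - log(x + 1)/6 + 10*log(x + 6)/7 + C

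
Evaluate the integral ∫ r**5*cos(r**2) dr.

r**4*sin(r**2)/2 + r**2*cos(r**2) - sin(r**2) + C

Let u = r², du = 2r dr; rewrite as (1/2)∫ u^2·cos(1u) du.
Now integrate by parts 2 times.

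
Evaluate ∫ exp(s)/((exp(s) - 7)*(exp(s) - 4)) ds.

log(exp(s) - 7)/3 - log(exp(s) - 4)/3 + C

Let u = e^s, du = e^s ds.
The integral becomes ∫ du/((u-4)(u-7)); decompose into partial fractions.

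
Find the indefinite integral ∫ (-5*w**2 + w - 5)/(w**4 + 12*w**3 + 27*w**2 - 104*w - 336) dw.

Factor the denominator: (w - 3)*(w + 4)**2*(w + 7).
Partial-fraction decomposition: 257/(90*(w + 7)) - 1217/(441*(w + 4)) + 89/(21*(w + 4)**2) - 47/(490*(w - 3)).
Integrate each term; A/(w−a) gives A·log|w−a|; A/(w−a)² gives −A/(w−a).

-47*log(w - 3)/490 - 1217*log(w + 4)/441 + 257*log(w + 7)/90 - 89/(21*w + 84) + C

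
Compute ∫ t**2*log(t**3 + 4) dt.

Let u = t**3 + 4, so du = (3*t**2) dt.
The integral becomes (1/3)·∫ log(u) du; integrate by parts with u′=log(u), dv′=du.

t**3*log(t**3 + 4)/3 - t**3/3 + 4*log(t**3 + 4)/3 + C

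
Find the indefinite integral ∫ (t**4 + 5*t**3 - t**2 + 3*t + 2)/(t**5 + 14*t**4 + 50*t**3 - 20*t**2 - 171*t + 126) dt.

Factor the denominator: (t - 1)**2*(t + 3)*(t + 6)*(t + 7).
Partial-fraction decomposition: 309/(128*(t + 7)) - 164/(147*(t + 6)) - 35/(96*(t + 3)) + 415/(6272*(t - 1)) + 5/(112*(t - 1)**2).
Integrate each term; A/(t−a) gives A·log|t−a|; A/(t−a)² gives −A/(t−a).

415*log(t - 1)/6272 - 35*log(t + 3)/96 - 164*log(t + 6)/147 + 309*log(t + 7)/128 - 5/(112*t - 112) + C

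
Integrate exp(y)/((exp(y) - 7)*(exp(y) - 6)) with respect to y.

Let u = e^y, du = e^y dy.
The integral becomes ∫ du/((u-7)(u-6)); decompose into partial fractions.

log(exp(y) - 7) - log(exp(y) - 6) + C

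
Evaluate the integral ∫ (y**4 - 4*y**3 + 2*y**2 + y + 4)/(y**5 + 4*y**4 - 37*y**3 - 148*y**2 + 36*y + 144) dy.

Factor the denominator: (y - 6)*(y - 1)*(y + 1)*(y + 4)*(y + 6).
Partial-fraction decomposition: 223/(84*(y + 6)) - 136/(75*(y + 4)) + 1/(21*(y + 1)) - 2/(175*(y - 1)) + 257/(2100*(y - 6)).
Integrate each term: A/(y−a) contributes A·log|y−a|.

257*log(y - 6)/2100 - 2*log(y - 1)/175 + log(y + 1)/21 - 136*log(y + 4)/75 + 223*log(y + 6)/84 + C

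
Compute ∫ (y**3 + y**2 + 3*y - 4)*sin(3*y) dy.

-y**3*cos(3*y)/3 + y**2*sin(3*y)/3 - y**2*cos(3*y)/3 + 2*y*sin(3*y)/9 - 7*y*cos(3*y)/9 + 7*sin(3*y)/27 + 38*cos(3*y)/27 + C

Use integration by parts with u = y**3 + y**2 + 3*y - 4, dv = sin(3*y) dy, so v = -cos(3*y)/3.
Apply parts 3 times (tabular method): alternate signs, differentiate u down to 0, integrate dv up.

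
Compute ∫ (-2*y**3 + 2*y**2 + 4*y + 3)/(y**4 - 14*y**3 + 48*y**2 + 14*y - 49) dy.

Factor the denominator: (y - 7)**2*(y - 1)*(y + 1).
Partial-fraction decomposition: -3/(128*(y + 1)) + 7/(72*(y - 1)) - 2389/(1152*(y - 7)) - 557/(48*(y - 7)**2).
Integrate each term; A/(y−a) gives A·log|y−a|; A/(y−a)² gives −A/(y−a).

-2389*log(y - 7)/1152 + 7*log(y - 1)/72 - 3*log(y + 1)/128 + 557/(48*y - 336) + C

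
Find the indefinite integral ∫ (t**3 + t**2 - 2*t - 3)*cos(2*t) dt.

t**3*sin(2*t)/2 + t**2*sin(2*t)/2 + 3*t**2*cos(2*t)/4 - 7*t*sin(2*t)/4 + t*cos(2*t)/2 - 7*sin(2*t)/4 - 7*cos(2*t)/8 + C

Use integration by parts with u = t**3 + t**2 - 2*t - 3, dv = cos(2*t) dt, so v = sin(2*t)/2.
Apply parts 3 times (tabular method): alternate signs, differentiate u down to 0, integrate dv up.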